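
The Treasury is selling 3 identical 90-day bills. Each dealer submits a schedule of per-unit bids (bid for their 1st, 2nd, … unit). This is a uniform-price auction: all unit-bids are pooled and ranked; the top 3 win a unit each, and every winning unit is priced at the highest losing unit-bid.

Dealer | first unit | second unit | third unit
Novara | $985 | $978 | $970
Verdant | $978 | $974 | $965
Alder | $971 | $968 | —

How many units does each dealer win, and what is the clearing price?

Novara 2, Verdant 1; clearing price $974

Merging the schedules and taking the best 3: 985 (Novara-1), 978 (Novara-2), 978 (Verdant-1)
The (k+1)-th unit-bid is $974.
Allocation: Novara 2, Verdant 1.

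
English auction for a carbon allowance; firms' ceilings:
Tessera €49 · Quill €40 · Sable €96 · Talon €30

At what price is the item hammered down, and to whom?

Sable wins at €49

Sorting limits: 96 (Sable) > 49 (Tessera) > 40 (Quill) > 30 (Talon)
Bidding ends when Tessera exits at €49; Sable takes it.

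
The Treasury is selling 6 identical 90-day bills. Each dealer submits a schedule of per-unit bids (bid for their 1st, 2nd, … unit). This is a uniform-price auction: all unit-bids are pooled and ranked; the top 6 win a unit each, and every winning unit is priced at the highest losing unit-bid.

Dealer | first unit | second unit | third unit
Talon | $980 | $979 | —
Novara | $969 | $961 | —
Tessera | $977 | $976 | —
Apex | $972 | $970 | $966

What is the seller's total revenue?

Pooled unit-bids ranked (top 6): 980 (Talon-1), 979 (Talon-2), 977 (Tessera-1), 976 (Tessera-2), 972 (Apex-1), 970 (Apex-2)
Highest rejected unit-bid = $969.
Allocation: Apex 2, Talon 2, Tessera 2. Every unit priced at $969.
Revenue = 6 × 969 = $5,814.

Total revenue: $5,814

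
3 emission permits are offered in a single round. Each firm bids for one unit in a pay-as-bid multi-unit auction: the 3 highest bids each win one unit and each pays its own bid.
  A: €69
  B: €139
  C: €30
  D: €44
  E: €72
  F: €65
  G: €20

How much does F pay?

F pays €0

Sorting: 139 (B), 72 (E), 69 (A), 65 (F), 44 (D), …
The 3 highest are B, E, A.
F does not win → €0.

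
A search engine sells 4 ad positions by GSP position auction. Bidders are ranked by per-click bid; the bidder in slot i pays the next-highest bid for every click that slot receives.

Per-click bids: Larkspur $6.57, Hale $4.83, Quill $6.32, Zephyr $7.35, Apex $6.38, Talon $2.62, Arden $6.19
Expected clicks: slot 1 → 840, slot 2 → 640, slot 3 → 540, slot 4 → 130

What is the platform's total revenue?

Per-click bids in order: $7.35 (Zephyr) > $6.57 (Larkspur) > $6.38 (Apex) > $6.32 (Quill) > $6.19 (Arden) > …
Slot 1: Zephyr pays $6.57 × 840 = $5518.80
Slot 2: Larkspur pays $6.38 × 640 = $4083.20
Slot 3: Apex pays $6.32 × 540 = $3412.80
Slot 4: Quill pays $6.19 × 130 = $804.70
Total = $13819.50

Total revenue: $13819.50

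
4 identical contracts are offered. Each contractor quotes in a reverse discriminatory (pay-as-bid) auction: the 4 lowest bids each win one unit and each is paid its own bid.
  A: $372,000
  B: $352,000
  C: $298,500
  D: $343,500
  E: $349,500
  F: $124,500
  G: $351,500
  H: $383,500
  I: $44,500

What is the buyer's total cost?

Total cost: $811,000

Ordering the bids: 44,500 (I), 124,500 (F), 298,500 (C), 343,500 (D), 349,500 (E), 351,500 (G), …
Lowest 4: I, F, C, D.
Total cost = 44,500 + 124,500 + 298,500 + 343,500 = $811,000.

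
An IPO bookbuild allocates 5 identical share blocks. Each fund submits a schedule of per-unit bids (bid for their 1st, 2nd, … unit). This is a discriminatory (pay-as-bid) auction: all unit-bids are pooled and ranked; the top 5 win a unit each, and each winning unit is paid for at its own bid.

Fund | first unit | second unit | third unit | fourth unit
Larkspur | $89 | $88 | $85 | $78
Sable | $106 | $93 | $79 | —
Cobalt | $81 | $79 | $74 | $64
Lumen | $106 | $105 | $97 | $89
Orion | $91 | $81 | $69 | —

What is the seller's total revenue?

Merging the schedules and taking the best 5: 106 (Sable-1), 106 (Lumen-1), 105 (Lumen-2), 97 (Lumen-3), 93 (Sable-2)
Next rejected bid: $91 (not a price — pay-as-bid).
Each winning unit pays its own bid.
Revenue = 106 + 106 + 105 + 97 + 93 = $507.

Total revenue: $507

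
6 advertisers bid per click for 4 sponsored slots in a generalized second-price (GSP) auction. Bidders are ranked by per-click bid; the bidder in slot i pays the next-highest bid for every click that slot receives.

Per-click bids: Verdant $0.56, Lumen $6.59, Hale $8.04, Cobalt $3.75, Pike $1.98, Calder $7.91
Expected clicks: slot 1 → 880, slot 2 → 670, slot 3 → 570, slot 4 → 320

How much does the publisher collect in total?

Total revenue: $14147.20

Ranked by bid: $8.04 (Hale) > $7.91 (Calder) > $6.59 (Lumen) > $3.75 (Cobalt) > $1.98 (Pike) > …
Slot 1: Hale pays $7.91 × 880 = $6960.80
Slot 2: Calder pays $6.59 × 670 = $4415.30
Slot 3: Lumen pays $3.75 × 570 = $2137.50
Slot 4: Cobalt pays $1.98 × 320 = $633.60
Total = $14147.20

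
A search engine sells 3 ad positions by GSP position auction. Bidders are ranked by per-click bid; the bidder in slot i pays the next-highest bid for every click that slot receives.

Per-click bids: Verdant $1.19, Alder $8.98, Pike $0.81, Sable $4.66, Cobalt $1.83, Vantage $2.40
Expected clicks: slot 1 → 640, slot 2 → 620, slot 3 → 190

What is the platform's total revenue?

Total revenue: $4818.10

Sorting advertisers: $8.98 (Alder) > $4.66 (Sable) > $2.40 (Vantage) > $1.83 (Cobalt) > …
Slot 1: Alder pays $4.66 × 640 = $2982.40
Slot 2: Sable pays $2.40 × 620 = $1488.00
Slot 3: Vantage pays $1.83 × 190 = $347.70
Total = $4818.10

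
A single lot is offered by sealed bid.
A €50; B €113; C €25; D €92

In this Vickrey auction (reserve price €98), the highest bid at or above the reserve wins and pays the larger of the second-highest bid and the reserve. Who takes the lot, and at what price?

B pays €98

Bids ranked: 113 (B) > 92 (D) > 50 (A) > 25 (C)
Highest eligible bid: B at €113.
max(second-highest €92, reserve €98) = €98.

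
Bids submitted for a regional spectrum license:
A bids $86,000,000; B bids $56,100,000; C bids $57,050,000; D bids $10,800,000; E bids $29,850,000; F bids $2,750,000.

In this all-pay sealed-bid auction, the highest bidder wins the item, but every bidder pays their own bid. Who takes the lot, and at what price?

A pays $86,000,000

All-pay sealed-bid auction: the highest bidder wins the item, but every bidder pays their own bid.
Bids in order: 86,000,000 (A) > 57,050,000 (C) > 56,100,000 (B) > 29,850,000 (E) > 10,800,000 (D) > 2,750,000 (F)
A is highest and takes the item; every bidder forfeits their bid.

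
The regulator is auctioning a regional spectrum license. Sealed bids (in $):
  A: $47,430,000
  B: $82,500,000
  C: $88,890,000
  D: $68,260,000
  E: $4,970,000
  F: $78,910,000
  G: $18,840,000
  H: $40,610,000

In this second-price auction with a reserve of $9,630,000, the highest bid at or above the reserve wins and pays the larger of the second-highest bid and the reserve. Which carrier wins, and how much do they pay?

C pays $82,500,000

Second-price auction with a reserve of $9,630,000: the highest bid at or above the reserve wins and pays the larger of the second-highest bid and the reserve.
Sorting bids: 88,890,000 (C) > 82,500,000 (B) > 78,910,000 (F) > 68,260,000 (D) > 47,430,000 (A) > 40,610,000 (H) > …
C has the top bid at or above the reserve ($88,890,000).
max(second-highest $82,500,000, reserve $9,630,000) = $82,500,000; the reserve does not bind.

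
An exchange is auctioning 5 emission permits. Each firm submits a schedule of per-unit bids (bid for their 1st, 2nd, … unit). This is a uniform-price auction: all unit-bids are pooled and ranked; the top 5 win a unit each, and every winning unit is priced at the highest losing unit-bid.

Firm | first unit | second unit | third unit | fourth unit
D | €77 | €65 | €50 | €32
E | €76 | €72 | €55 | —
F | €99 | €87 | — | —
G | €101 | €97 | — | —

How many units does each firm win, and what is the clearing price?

D 1, F 2, G 2; clearing price €76

Pooled unit-bids ranked (top 5): 101 (G-1), 99 (F-1), 97 (G-2), 87 (F-2), 77 (D-1)
Highest rejected unit-bid = €76.
Allocation: D 1, F 2, G 2.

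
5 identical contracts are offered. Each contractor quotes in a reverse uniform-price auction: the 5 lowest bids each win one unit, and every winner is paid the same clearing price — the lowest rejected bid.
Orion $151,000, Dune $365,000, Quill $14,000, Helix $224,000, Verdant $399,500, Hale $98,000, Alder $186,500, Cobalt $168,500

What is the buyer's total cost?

Ordering the bids: 14,000 (Quill), 98,000 (Hale), 151,000 (Orion), 168,500 (Cobalt), 186,500 (Alder), 224,000 (Helix), 365,000 (Dune), …
The 5 lowest are Quill, Hale, Orion, Cobalt, Alder.
Lowest unsuccessful bid: $224,000 → clearing price.
Total cost = 5 × $224,000 = $1,120,000.

Total cost: $1,120,000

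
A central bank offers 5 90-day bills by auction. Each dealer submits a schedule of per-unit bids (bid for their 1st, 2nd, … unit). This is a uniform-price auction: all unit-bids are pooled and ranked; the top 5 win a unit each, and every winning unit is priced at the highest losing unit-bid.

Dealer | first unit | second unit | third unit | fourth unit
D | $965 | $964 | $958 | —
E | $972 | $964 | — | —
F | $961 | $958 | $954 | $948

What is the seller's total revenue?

Total revenue: $4,790

Pooled unit-bids ranked (top 5): 972 (E-1), 965 (D-1), 964 (D-2), 964 (E-2), 961 (F-1)
The (k+1)-th unit-bid is $958.
Allocation: D 2, E 2, F 1. Every unit priced at $958.
Revenue = 5 × 958 = $4,790.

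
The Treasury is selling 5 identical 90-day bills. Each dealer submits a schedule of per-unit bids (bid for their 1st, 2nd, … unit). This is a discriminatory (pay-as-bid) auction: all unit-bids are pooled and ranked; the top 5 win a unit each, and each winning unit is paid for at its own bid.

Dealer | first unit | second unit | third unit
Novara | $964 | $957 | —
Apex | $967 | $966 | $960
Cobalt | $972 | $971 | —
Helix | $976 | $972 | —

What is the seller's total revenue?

Total revenue: $4,858

Pooled unit-bids ranked (top 5): 976 (Helix-1), 972 (Cobalt-1), 972 (Helix-2), 971 (Cobalt-2), 967 (Apex-1)
Next rejected bid: $966 (not a price — pay-as-bid).
Each winning unit pays its own bid.
Revenue = 976 + 972 + 972 + 971 + 967 = $4,858.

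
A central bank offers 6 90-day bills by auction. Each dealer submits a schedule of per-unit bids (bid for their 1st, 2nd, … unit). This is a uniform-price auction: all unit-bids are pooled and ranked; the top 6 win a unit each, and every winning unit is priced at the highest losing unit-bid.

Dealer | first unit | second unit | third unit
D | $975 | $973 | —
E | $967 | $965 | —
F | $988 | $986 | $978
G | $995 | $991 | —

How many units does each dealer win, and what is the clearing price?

Merging the schedules and taking the best 6: 995 (G-1), 991 (G-2), 988 (F-1), 986 (F-2), 978 (F-3), 975 (D-1)
First bid not allocated: $973.
Allocation: D 1, F 3, G 2.

D 1, F 3, G 2; clearing price $973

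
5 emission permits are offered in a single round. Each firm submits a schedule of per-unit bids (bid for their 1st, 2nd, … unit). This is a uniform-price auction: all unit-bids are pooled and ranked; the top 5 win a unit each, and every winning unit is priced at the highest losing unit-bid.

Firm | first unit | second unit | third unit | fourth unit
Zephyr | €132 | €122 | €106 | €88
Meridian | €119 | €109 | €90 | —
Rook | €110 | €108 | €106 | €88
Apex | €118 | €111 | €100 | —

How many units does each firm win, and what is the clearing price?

Merging the schedules and taking the best 5: 132 (Zephyr-1), 122 (Zephyr-2), 119 (Meridian-1), 118 (Apex-1), 111 (Apex-2)
First bid not allocated: €110.
Allocation: Apex 2, Meridian 1, Zephyr 2.

Apex 2, Meridian 1, Zephyr 2; clearing price €110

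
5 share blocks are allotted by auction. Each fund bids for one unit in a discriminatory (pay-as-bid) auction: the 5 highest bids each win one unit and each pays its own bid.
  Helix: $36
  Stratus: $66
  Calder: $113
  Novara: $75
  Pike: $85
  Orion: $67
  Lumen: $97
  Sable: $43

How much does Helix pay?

Bids ranked high→low: 113 (Calder), 97 (Lumen), 85 (Pike), 75 (Novara), 67 (Orion), 66 (Stratus), 43 (Sable), …
Winners (5 units): Calder, Lumen, Pike, Novara, Orion.
Helix does not win → $0.

Helix pays $0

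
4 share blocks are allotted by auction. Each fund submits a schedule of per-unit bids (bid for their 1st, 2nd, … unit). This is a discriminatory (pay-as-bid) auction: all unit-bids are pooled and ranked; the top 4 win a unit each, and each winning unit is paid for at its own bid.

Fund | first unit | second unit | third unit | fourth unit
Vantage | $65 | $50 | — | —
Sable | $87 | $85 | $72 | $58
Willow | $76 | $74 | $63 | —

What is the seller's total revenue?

Pooled unit-bids ranked (top 4): 87 (Sable-1), 85 (Sable-2), 76 (Willow-1), 74 (Willow-2)
Next rejected bid: $72 (not a price — pay-as-bid).
Each winning unit pays its own bid.
Revenue = 87 + 85 + 76 + 74 = $322.

Total revenue: $322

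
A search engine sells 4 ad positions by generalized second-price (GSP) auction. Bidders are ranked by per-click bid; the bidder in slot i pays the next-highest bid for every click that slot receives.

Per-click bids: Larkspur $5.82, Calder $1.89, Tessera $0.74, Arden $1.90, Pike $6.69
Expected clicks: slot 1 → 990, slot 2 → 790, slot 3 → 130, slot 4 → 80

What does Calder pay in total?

Ranked by bid: $6.69 (Pike) > $5.82 (Larkspur) > $1.90 (Arden) > $1.89 (Calder) > $0.74 (Tessera)
Calder holds slot 4 → pays next bid $0.74 × 80 clicks = $59.20.

Calder pays $59.20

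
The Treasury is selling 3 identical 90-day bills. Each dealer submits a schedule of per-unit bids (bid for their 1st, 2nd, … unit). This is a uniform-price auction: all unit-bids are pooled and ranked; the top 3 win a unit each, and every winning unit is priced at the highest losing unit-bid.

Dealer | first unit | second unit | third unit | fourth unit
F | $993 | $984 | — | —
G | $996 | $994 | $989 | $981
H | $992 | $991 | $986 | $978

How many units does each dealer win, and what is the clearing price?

F 1, G 2; clearing price $992

All unit-bids, highest first — top 3: 996 (G-1), 994 (G-2), 993 (F-1)
First bid not allocated: $992.
Allocation: F 1, G 2.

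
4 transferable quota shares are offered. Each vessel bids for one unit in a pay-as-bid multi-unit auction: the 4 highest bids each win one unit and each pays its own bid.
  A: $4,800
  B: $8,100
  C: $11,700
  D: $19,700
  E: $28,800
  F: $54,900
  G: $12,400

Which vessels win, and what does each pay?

Sorting: 54,900 (F), 28,800 (E), 19,700 (D), 12,400 (G), 11,700 (C), 8,100 (B), …
Winners (4 units): F, E, D, G.
Each winner pays its own bid: F $54,900, E $28,800, D $19,700, G $12,400.

F $54,900, E $28,800, D $19,700, G $12,400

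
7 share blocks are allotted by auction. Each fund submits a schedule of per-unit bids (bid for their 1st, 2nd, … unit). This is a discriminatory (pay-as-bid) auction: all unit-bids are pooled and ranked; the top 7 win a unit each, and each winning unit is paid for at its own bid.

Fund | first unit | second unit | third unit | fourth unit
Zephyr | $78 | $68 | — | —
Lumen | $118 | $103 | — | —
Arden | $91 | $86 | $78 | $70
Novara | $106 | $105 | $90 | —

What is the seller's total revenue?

Total revenue: $699

Pooled unit-bids ranked (top 7): 118 (Lumen-1), 106 (Novara-1), 105 (Novara-2), 103 (Lumen-2), 91 (Arden-1), 90 (Novara-3), 86 (Arden-2)
Next rejected bid: $78 (not a price — pay-as-bid).
Each winning unit pays its own bid.
Revenue = 118 + 106 + 105 + 103 + 91 + 90 + 86 = $699.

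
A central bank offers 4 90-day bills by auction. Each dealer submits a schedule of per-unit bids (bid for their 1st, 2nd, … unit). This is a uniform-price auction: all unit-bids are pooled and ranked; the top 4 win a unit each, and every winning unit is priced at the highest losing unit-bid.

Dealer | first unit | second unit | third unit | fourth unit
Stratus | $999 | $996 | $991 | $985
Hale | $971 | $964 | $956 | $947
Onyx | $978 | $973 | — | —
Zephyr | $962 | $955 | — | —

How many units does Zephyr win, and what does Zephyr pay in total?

All unit-bids, highest first — top 4: 999 (Stratus-1), 996 (Stratus-2), 991 (Stratus-3), 985 (Stratus-4)
First bid not allocated: $978.
Zephyr wins 0 unit(s) at $978 each.

Zephyr: 0 units, pays $0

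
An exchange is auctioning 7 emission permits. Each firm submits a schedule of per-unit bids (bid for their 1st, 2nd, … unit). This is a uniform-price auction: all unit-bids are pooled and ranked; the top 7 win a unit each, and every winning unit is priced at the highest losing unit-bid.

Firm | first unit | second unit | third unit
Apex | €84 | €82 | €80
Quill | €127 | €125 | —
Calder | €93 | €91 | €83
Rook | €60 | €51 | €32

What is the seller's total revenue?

All unit-bids, highest first — top 7: 127 (Quill-1), 125 (Quill-2), 93 (Calder-1), 91 (Calder-2), 84 (Apex-1), 83 (Calder-3), 82 (Apex-2)
First bid not allocated: €80.
Allocation: Apex 2, Calder 3, Quill 2. Every unit priced at €80.
Revenue = 7 × 80 = €560.

Total revenue: €560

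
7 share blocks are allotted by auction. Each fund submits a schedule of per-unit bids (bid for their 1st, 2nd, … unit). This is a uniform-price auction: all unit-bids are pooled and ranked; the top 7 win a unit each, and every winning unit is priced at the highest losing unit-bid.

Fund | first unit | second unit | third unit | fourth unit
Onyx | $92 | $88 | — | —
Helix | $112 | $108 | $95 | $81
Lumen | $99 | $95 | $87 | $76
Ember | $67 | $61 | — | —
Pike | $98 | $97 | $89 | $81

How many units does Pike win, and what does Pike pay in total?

Pike: 2 units, pays $184

Merging the schedules and taking the best 7: 112 (Helix-1), 108 (Helix-2), 99 (Lumen-1), 98 (Pike-1), 97 (Pike-2), 95 (Helix-3), 95 (Lumen-2)
Highest rejected unit-bid = $92.
Pike wins 2 unit(s) at $92 each.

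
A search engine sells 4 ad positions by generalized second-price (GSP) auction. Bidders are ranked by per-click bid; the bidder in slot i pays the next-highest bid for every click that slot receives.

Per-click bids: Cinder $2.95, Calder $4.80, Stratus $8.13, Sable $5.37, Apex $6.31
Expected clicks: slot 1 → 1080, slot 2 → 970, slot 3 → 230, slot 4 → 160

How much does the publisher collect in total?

Ranked by bid: $8.13 (Stratus) > $6.31 (Apex) > $5.37 (Sable) > $4.80 (Calder) > $2.95 (Cinder)
Slot 1: Stratus pays $6.31 × 1080 = $6814.80
Slot 2: Apex pays $5.37 × 970 = $5208.90
Slot 3: Sable pays $4.80 × 230 = $1104.00
Slot 4: Calder pays $2.95 × 160 = $472.00
Total = $13599.70

Total revenue: $13599.70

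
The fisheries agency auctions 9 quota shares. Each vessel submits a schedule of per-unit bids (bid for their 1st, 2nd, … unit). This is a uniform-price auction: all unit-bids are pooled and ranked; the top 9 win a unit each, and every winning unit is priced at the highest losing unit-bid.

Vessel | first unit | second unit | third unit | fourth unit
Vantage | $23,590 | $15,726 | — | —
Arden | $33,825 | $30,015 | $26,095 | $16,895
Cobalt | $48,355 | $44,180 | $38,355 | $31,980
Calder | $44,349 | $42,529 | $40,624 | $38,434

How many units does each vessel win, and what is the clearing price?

Pooled unit-bids ranked (top 9): 48,355 (Cobalt-1), 44,349 (Calder-1), 44,180 (Cobalt-2), 42,529 (Calder-2), 40,624 (Calder-3), 38,434 (Calder-4), 38,355 (Cobalt-3), 33,825 (Arden-1), 31,980 (Cobalt-4)
First bid not allocated: $30,015.
Allocation: Arden 1, Calder 4, Cobalt 4.

Arden 1, Calder 4, Cobalt 4; clearing price $30,015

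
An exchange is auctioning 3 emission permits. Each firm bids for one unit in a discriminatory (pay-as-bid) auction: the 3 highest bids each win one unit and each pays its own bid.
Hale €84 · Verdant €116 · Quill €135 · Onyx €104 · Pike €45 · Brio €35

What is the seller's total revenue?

Total revenue: €355

Ordering the bids: 135 (Quill), 116 (Verdant), 104 (Onyx), 84 (Hale), 45 (Pike), …
The 3 highest are Quill, Verdant, Onyx.
Total revenue = 135 + 116 + 104 = €355.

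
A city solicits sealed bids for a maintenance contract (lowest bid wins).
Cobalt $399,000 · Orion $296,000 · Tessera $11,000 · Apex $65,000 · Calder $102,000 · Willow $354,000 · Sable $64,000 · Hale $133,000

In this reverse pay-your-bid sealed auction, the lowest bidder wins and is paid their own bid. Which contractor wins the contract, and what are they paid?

Rule: the lowest bidder wins and is paid their own bid.
Bids in order: 11,000 (Tessera) < 64,000 (Sable) < 65,000 (Apex) < 102,000 (Calder) < 133,000 (Hale) < 296,000 (Orion) < …
Tessera is lowest → is paid own bid, $11,000.

Tessera is paid $11,000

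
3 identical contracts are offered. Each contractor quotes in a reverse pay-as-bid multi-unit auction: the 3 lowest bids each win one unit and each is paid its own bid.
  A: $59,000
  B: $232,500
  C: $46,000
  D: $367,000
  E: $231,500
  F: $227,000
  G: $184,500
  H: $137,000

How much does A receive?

A is paid $59,000

Sorting: 46,000 (C), 59,000 (A), 137,000 (H), 184,500 (G), 227,000 (F), …
Winners (3 units): C, A, H.
A wins → own bid $59,000.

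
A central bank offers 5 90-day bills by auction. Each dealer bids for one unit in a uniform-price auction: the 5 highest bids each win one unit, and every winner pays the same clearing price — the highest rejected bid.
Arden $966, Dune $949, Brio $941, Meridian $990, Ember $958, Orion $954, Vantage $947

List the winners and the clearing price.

Meridian, Arden, Ember, Orion, Dune; each pays $947

Sorting: 990 (Meridian), 966 (Arden), 958 (Ember), 954 (Orion), 949 (Dune), 947 (Vantage), 941 (Brio)
Winners (5 units): Meridian, Arden, Ember, Orion, Dune.
First losing bid is Vantage's $947, which sets the uniform price.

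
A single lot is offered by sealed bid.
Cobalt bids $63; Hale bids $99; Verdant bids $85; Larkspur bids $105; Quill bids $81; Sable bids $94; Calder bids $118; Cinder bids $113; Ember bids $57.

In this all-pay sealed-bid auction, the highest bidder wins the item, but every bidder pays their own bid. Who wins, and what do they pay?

Bids in order: 118 (Calder) > 113 (Cinder) > 105 (Larkspur) > 99 (Hale) > 94 (Sable) > 85 (Verdant) > …
Calder wins with the top bid; all bids are sunk regardless.

Calder pays $118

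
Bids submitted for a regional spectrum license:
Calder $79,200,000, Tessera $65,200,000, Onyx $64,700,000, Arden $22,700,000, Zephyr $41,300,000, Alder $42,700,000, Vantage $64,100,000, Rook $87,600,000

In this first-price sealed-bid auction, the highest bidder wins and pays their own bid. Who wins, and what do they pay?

First-price sealed-bid auction: the highest bidder wins and pays their own bid.
Sorting bids: 87,600,000 (Rook) > 79,200,000 (Calder) > 65,200,000 (Tessera) > 64,700,000 (Onyx) > 64,100,000 (Vantage) > 42,700,000 (Alder) > …
First-price: Rook pays what they bid, $87,600,000.

Rook pays $87,600,000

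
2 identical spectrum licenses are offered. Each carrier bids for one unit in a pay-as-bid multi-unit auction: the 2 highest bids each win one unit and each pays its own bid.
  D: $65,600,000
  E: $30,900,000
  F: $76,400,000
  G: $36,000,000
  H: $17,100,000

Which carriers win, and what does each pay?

Ordering the bids: 76,400,000 (F), 65,600,000 (D), 36,000,000 (G), 30,900,000 (E), …
Winners (2 units): F, D.
Each winner pays its own bid: F $76,400,000, D $65,600,000.

F $76,400,000, D $65,600,000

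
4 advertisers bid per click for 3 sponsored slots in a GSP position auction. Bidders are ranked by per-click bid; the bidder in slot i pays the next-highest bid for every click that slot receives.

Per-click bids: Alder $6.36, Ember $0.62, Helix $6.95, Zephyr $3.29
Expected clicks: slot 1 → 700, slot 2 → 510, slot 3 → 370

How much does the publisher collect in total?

Ranked by bid: $6.95 (Helix) > $6.36 (Alder) > $3.29 (Zephyr) > $0.62 (Ember)
Slot 1: Helix pays $6.36 × 700 = $4452.00
Slot 2: Alder pays $3.29 × 510 = $1677.90
Slot 3: Zephyr pays $0.62 × 370 = $229.40
Total = $6359.30

Total revenue: $6359.30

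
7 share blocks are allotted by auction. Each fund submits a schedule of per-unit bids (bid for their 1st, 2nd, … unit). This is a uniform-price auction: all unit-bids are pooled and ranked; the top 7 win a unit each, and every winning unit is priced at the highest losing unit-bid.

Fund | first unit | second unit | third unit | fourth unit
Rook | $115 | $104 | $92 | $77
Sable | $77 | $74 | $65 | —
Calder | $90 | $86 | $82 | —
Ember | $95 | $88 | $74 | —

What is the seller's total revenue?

Total revenue: $574

Pooled unit-bids ranked (top 7): 115 (Rook-1), 104 (Rook-2), 95 (Ember-1), 92 (Rook-3), 90 (Calder-1), 88 (Ember-2), 86 (Calder-2)
Highest rejected unit-bid = $82.
Allocation: Calder 2, Ember 2, Rook 3. Every unit priced at $82.
Revenue = 7 × 82 = $574.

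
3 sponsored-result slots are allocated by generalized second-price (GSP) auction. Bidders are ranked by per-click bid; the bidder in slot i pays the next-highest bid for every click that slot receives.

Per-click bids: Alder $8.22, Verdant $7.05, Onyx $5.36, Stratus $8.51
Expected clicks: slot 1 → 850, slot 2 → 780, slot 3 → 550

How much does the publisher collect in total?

Total revenue: $15434.00

Ranked by bid: $8.51 (Stratus) > $8.22 (Alder) > $7.05 (Verdant) > $5.36 (Onyx)
Slot 1: Stratus pays $8.22 × 850 = $6987.00
Slot 2: Alder pays $7.05 × 780 = $5499.00
Slot 3: Verdant pays $5.36 × 550 = $2948.00
Total = $15434.00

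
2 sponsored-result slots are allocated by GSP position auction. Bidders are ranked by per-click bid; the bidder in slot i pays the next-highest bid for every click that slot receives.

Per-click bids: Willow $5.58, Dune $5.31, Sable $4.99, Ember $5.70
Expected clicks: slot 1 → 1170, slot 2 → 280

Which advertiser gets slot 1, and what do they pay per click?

Ember; $5.58 per click

Ranked by bid: $5.70 (Ember) > $5.58 (Willow) > $5.31 (Dune) > …
Slot 1 goes to the first-ranked bidder, Ember, who pays the next bid down: $5.58/click.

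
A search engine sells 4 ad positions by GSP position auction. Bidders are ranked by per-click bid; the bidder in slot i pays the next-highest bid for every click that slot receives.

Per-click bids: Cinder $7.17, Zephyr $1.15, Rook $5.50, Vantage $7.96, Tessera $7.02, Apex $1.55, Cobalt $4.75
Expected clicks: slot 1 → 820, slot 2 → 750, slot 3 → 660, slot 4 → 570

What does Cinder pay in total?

Cinder pays $5265.00

Per-click bids in order: $7.96 (Vantage) > $7.17 (Cinder) > $7.02 (Tessera) > $5.50 (Rook) > $4.75 (Cobalt) > …
Cinder holds slot 2 → pays next bid $7.02 × 750 clicks = $5265.00.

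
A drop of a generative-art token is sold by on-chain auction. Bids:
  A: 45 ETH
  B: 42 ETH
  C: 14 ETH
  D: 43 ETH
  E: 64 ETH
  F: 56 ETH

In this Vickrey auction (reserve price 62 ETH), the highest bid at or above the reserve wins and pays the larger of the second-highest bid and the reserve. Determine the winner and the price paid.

E pays 62 ETH

Bids in order: 64 (E) > 56 (F) > 45 (A) > 43 (D) > 42 (B) > 14 (C)
E has the top bid at or above the reserve (64 ETH).
Second-highest bid 56 ETH is below the reserve 62 ETH, so the reserve binds → payment 62 ETH.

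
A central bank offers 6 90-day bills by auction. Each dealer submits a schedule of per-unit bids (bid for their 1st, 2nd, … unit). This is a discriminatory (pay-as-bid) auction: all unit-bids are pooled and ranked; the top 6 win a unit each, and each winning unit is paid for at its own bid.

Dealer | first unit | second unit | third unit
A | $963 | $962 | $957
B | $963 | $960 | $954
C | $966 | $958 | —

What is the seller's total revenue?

Total revenue: $5,772

All unit-bids, highest first — top 6: 966 (C-1), 963 (A-1), 963 (B-1), 962 (A-2), 960 (B-2), 958 (C-2)
Next rejected bid: $957 (not a price — pay-as-bid).
Each winning unit pays its own bid.
Revenue = 966 + 963 + 963 + 962 + 960 + 958 = $5,772.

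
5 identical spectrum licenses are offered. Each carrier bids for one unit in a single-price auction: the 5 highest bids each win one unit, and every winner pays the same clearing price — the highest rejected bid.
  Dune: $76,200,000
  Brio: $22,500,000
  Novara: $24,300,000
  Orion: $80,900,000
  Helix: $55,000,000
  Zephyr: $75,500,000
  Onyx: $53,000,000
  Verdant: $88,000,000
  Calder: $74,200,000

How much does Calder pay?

Sorting: 88,000,000 (Verdant), 80,900,000 (Orion), 76,200,000 (Dune), 75,500,000 (Zephyr), 74,200,000 (Calder), 55,000,000 (Helix), 53,000,000 (Onyx), …
Winners (5 units): Verdant, Orion, Dune, Zephyr, Calder.
Clearing price = highest rejected bid = $55,000,000.
Calder wins → pays $55,000,000.

Calder pays $55,000,000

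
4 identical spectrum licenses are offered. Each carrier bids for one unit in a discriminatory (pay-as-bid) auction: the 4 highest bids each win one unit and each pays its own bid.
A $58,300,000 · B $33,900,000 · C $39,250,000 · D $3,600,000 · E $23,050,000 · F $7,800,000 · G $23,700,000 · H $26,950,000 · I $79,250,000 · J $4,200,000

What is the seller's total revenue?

Total revenue: $210,700,000

Ordering the bids: 79,250,000 (I), 58,300,000 (A), 39,250,000 (C), 33,900,000 (B), 26,950,000 (H), 23,700,000 (G), …
Winners (4 units): I, A, C, B.
Total revenue = 79,250,000 + 58,300,000 + 39,250,000 + 33,900,000 = $210,700,000.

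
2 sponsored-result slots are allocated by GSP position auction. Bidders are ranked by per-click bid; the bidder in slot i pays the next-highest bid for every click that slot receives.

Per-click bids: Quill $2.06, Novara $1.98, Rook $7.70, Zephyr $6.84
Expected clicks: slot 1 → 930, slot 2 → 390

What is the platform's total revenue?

Total revenue: $7164.60

Ranked by bid: $7.70 (Rook) > $6.84 (Zephyr) > $2.06 (Quill) > …
Slot 1: Rook pays $6.84 × 930 = $6361.20
Slot 2: Zephyr pays $2.06 × 390 = $803.40
Total = $7164.60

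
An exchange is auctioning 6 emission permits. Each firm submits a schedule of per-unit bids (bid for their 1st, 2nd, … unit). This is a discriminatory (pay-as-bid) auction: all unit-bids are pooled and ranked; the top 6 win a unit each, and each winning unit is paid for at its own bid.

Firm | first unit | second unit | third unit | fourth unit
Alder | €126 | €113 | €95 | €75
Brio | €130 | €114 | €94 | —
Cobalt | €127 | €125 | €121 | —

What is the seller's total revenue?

Total revenue: €743

All unit-bids, highest first — top 6: 130 (Brio-1), 127 (Cobalt-1), 126 (Alder-1), 125 (Cobalt-2), 121 (Cobalt-3), 114 (Brio-2)
Next rejected bid: €113 (not a price — pay-as-bid).
Each winning unit pays its own bid.
Revenue = 130 + 127 + 126 + 125 + 121 + 114 = €743.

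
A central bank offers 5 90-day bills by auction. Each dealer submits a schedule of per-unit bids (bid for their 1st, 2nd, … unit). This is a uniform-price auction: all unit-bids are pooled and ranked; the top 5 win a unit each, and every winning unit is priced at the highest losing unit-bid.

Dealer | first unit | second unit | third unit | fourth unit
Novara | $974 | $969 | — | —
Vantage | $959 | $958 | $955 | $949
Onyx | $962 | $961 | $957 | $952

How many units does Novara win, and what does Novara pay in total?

All unit-bids, highest first — top 5: 974 (Novara-1), 969 (Novara-2), 962 (Onyx-1), 961 (Onyx-2), 959 (Vantage-1)
The (k+1)-th unit-bid is $958.
Novara wins 2 unit(s) at $958 each.

Novara: 2 units, pays $1,916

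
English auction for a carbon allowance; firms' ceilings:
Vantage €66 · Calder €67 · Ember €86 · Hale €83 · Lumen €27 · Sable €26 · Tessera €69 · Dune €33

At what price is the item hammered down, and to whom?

Limits in order: 86 (Ember) > 83 (Hale) > 69 (Tessera) > 67 (Calder) > 66 (Vantage) > 33 (Dune) > …
Once the price passes €83, only Ember is left; the hammer falls at Hale's limit of €83.

Ember wins at €83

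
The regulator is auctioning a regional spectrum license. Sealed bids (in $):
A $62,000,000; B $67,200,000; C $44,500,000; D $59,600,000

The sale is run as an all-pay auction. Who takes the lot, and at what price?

B pays $67,200,000

All-pay auction: the highest bidder wins the item, but every bidder pays their own bid.
Bids in order: 67,200,000 (B) > 62,000,000 (A) > 59,600,000 (D) > 44,500,000 (C)
B is highest and takes the item; every bidder forfeits their bid.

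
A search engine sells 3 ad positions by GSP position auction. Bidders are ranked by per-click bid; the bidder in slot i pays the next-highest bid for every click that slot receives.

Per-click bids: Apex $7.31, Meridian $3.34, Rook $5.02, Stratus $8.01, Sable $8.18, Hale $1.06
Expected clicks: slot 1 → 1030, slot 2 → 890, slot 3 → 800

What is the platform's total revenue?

Total revenue: $18772.20

Ranked by bid: $8.18 (Sable) > $8.01 (Stratus) > $7.31 (Apex) > $5.02 (Rook) > …
Slot 1: Sable pays $8.01 × 1030 = $8250.30
Slot 2: Stratus pays $7.31 × 890 = $6505.90
Slot 3: Apex pays $5.02 × 800 = $4016.00
Total = $18772.20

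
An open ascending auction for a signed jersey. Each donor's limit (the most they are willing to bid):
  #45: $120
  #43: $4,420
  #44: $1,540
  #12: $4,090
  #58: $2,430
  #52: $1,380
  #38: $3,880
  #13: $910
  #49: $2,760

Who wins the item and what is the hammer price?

#43 wins at $4,090

Rule: the price rises until one bidder remains; the winner pays the price at which the last rival dropped out.
Limits in order: 4,420 (#43) > 4,090 (#12) > 3,880 (#38) > 2,760 (#49) > 2,430 (#58) > 1,540 (#44) > …
Once the price passes $4,090, only #43 is left; the hammer falls at #12's limit of $4,090.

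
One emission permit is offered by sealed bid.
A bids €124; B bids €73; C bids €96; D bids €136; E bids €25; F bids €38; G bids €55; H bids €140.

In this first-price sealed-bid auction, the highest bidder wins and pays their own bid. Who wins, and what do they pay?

First-price sealed-bid auction: the highest bidder wins and pays their own bid.
Sorting bids: 140 (H) > 136 (D) > 124 (A) > 96 (C) > 73 (B) > 55 (G) > …
H is highest → pays own bid, €140.

H pays €140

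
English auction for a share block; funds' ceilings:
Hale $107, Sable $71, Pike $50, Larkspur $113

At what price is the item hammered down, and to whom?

Ascending (English) auction: the price rises until one bidder remains; the winner pays the price at which the last rival dropped out.
Limits ranked: 113 (Larkspur) > 107 (Hale) > 71 (Sable) > 50 (Pike)
Once the price passes $107, only Larkspur is left; the hammer falls at Hale's limit of $107.

Larkspur wins at $107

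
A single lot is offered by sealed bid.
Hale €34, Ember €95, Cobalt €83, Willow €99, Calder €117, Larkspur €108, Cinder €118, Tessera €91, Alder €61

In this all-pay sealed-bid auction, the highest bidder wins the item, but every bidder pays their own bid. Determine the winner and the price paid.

Cinder pays €118

Bids ranked: 118 (Cinder) > 117 (Calder) > 108 (Larkspur) > 99 (Willow) > 95 (Ember) > 91 (Tessera) > …
Cinder wins with the top bid; all bids are sunk regardless.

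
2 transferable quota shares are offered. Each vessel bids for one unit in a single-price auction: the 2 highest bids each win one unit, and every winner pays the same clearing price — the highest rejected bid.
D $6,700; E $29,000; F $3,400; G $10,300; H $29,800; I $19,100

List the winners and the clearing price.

Sorting: 29,800 (H), 29,000 (E), 19,100 (I), 10,300 (G), …
Winners (2 units): H, E.
Highest unsuccessful bid: $19,100 → clearing price.

H, E; each pays $19,100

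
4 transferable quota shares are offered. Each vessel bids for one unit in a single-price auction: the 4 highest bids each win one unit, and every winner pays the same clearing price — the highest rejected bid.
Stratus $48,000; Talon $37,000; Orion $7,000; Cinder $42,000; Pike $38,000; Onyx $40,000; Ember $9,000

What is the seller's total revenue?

Sorting: 48,000 (Stratus), 42,000 (Cinder), 40,000 (Onyx), 38,000 (Pike), 37,000 (Talon), 9,000 (Ember), …
Winners (4 units): Stratus, Cinder, Onyx, Pike.
Clearing price = highest rejected bid = $37,000.
Total revenue = 4 × $37,000 = $148,000.

Total revenue: $148,000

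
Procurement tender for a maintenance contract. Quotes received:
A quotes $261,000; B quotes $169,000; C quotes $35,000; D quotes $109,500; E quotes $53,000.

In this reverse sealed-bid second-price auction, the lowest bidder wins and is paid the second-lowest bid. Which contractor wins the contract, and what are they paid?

Rule: the lowest bidder wins and is paid the second-lowest bid.
Bids in order: 35,000 (C) < 53,000 (E) < 109,500 (D) < 169,000 (B) < 261,000 (A)
C wins with the lowest bid; price is set by the runner-up at $53,000.

C is paid $53,000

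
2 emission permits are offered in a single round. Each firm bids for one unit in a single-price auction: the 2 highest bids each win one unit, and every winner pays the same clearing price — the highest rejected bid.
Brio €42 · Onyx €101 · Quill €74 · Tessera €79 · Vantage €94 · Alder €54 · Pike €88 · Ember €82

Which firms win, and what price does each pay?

Onyx, Vantage; each pays €88

Bids ranked high→low: 101 (Onyx), 94 (Vantage), 88 (Pike), 82 (Ember), …
The 2 highest are Onyx, Vantage.
First losing bid is Pike's €88, which sets the uniform price.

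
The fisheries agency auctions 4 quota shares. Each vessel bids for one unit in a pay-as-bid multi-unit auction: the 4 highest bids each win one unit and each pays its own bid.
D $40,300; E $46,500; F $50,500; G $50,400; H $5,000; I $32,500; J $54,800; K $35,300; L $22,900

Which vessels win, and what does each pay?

J $54,800, F $50,500, G $50,400, E $46,500

Bids ranked high→low: 54,800 (J), 50,500 (F), 50,400 (G), 46,500 (E), 40,300 (D), 35,300 (K), …
Top 4: J, F, G, E.
Each winner pays its own bid: J $54,800, F $50,500, G $50,400, E $46,500.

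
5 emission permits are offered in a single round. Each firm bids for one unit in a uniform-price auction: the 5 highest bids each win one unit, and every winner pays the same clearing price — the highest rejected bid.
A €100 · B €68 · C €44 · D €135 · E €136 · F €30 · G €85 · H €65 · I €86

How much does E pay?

Ordering the bids: 136 (E), 135 (D), 100 (A), 86 (I), 85 (G), 68 (B), 65 (H), …
Top 5: E, D, A, I, G.
Highest unsuccessful bid: €68 → clearing price.
E wins → pays €68.

E pays €68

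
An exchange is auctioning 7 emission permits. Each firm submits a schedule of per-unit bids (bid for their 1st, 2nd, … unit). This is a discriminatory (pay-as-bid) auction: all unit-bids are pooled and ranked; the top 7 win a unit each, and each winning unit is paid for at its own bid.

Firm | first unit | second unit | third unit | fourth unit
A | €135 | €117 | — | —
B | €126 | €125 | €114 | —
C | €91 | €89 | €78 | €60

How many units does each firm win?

A 2, B 3, C 2

Merging the schedules and taking the best 7: 135 (A-1), 126 (B-1), 125 (B-2), 117 (A-2), 114 (B-3), 91 (C-1), 89 (C-2)
Next rejected bid: €78 (not a price — pay-as-bid).
Allocation: A 2, B 3, C 2.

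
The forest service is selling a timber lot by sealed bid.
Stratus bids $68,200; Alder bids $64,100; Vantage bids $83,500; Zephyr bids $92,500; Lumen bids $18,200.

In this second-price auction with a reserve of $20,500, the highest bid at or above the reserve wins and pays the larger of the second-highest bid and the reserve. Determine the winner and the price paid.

Zephyr pays $83,500

Second-price auction with a reserve of $20,500: the highest bid at or above the reserve wins and pays the larger of the second-highest bid and the reserve.
Bids in order: 92,500 (Zephyr) > 83,500 (Vantage) > 68,200 (Stratus) > 64,100 (Alder) > 18,200 (Lumen)
Zephyr has the top bid at or above the reserve ($92,500).
Second-highest bid $83,500 exceeds the reserve $20,500 → payment $83,500.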